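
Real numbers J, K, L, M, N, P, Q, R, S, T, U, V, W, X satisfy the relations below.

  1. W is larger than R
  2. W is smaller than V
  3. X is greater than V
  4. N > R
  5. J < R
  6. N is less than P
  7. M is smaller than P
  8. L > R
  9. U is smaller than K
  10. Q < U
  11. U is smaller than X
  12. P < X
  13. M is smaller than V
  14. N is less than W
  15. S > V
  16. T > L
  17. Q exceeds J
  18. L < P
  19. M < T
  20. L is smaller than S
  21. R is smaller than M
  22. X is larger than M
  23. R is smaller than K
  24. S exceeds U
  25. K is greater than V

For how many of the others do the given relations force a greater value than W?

4

Directly above W: V.
One step further: S, K, X (4 so far).
No other element is forced above W by the given relations, so the count is 4.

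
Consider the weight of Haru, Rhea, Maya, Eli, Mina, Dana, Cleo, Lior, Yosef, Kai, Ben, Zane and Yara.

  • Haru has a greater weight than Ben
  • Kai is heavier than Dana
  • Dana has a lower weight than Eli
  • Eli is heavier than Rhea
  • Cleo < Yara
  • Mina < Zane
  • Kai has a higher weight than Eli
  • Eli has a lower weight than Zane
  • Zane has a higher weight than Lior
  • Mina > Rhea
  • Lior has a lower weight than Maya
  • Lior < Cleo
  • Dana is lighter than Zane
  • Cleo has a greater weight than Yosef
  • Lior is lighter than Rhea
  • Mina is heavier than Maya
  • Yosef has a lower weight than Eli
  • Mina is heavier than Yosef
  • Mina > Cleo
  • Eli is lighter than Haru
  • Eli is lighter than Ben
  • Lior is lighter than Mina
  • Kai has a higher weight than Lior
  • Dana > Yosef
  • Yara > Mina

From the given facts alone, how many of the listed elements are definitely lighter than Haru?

6

From Haru the given relations immediately reach Eli, Ben.
From those, Yosef, Dana, Rhea — 5 in total.
From those, Lior — 6 in total.
Nothing else is reachable below Haru; 6 in all.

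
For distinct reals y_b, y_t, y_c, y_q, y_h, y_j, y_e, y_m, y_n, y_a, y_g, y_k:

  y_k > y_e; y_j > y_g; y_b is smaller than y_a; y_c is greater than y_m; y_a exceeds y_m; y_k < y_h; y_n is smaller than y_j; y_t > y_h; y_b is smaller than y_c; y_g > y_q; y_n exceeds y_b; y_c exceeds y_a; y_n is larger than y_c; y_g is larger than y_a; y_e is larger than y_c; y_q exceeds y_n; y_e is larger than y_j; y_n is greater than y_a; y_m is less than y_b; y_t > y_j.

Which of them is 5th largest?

The consecutive relations fix a unique order: y_m < y_b < y_a < y_c < y_n < y_q < y_g < y_j < y_e < y_k < y_h < y_t.
The 5th largest is y_j.

y_j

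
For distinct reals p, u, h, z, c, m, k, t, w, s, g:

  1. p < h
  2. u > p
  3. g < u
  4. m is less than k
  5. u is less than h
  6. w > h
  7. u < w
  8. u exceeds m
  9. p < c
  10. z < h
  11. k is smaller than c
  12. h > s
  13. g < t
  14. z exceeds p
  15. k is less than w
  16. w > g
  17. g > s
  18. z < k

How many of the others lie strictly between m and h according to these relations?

1

Chaining upward from m reaches: k, c, u, w.
Chaining downward from h reaches: s, g, p, z, u.
Strictly between m and h are those in both lists: u — 1 element.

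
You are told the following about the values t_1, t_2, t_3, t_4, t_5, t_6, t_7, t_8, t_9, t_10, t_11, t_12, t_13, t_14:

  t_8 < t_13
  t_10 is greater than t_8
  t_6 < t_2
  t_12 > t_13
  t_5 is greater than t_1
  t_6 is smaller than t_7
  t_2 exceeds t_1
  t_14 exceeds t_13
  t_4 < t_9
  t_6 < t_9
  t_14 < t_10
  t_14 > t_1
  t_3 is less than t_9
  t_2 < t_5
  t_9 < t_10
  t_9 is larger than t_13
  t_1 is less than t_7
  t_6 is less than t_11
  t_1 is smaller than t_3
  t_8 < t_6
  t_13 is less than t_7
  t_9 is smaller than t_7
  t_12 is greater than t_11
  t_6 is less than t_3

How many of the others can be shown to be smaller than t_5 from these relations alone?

The elements the relations force below t_5 are t_1, t_8, t_6, t_2 — no chain reaches any other.
That is 4.

4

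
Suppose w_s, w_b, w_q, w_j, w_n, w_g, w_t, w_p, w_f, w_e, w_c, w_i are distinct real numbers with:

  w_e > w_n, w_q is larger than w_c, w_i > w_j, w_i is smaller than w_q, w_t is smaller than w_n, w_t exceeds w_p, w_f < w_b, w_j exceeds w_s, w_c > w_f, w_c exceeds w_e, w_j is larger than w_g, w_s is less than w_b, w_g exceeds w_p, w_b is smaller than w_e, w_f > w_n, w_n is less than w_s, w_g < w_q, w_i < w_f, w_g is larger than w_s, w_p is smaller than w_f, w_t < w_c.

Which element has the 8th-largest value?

w_g

The consecutive relations fix a unique order: w_p < w_t < w_n < w_s < w_g < w_j < w_i < w_f < w_b < w_e < w_c < w_q.
Counting 8 from the largest end gives w_g.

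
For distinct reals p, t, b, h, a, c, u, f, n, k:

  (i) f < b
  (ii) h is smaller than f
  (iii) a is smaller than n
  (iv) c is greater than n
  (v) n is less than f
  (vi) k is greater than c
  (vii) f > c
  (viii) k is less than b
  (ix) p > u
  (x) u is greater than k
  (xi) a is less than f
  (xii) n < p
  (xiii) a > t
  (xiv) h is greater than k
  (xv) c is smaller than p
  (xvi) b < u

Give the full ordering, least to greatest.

Each adjacent pair is fixed by a given relation: t < a; a < n; n < c; c < k; k < h; h < f; f < b; b < u; u < p. Chaining them end to end gives the full order.

t < a < n < c < k < h < f < b < u < p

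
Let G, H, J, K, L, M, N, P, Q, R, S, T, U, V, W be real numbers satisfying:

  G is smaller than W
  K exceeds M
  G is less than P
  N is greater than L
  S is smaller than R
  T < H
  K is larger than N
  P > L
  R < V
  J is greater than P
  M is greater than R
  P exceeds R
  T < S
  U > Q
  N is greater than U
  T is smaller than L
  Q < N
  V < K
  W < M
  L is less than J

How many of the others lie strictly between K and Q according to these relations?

2

Chaining upward from Q reaches: U, N.
Chaining downward from K reaches: U, G, T, S, L, W, R, N, M, V.
Strictly between Q and K are those in both lists: U, N — 2 elements.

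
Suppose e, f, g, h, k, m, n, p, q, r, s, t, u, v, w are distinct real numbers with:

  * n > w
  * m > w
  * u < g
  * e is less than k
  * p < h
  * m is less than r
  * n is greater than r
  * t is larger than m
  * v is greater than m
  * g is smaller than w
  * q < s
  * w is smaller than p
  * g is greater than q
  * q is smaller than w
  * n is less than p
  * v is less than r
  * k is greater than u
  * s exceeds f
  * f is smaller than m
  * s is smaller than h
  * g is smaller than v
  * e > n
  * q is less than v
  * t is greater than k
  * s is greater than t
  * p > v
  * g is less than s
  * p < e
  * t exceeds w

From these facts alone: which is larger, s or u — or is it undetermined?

u < g and g < w give u < w.
Then w < m extends the chain to m.
Then m < v extends the chain to v.
Then v < r extends the chain to r.
With r < n: u < g < w < m < v < r < n.
Then n < p extends the chain to p.
With p < e: u < g < w < m < v < r < n < p < e.
Then e < k extends the chain to k.
Then k < t extends the chain to t.
Then t < s extends the chain to s.
So s is larger.

s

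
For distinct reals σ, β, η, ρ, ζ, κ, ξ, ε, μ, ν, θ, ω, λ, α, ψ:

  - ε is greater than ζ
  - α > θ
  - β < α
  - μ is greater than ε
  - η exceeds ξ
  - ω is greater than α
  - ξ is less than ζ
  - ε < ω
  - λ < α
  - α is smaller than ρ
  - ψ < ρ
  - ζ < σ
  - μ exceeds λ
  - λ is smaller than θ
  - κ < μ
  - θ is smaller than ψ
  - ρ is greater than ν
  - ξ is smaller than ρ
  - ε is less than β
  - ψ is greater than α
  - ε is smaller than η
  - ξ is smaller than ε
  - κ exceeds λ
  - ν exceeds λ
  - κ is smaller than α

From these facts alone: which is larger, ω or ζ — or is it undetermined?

ω

ζ < ε and ε < β give ζ < β.
Then β < α extends the chain to α.
With α < ω: ζ < ε < β < α < ω.
So ω is larger.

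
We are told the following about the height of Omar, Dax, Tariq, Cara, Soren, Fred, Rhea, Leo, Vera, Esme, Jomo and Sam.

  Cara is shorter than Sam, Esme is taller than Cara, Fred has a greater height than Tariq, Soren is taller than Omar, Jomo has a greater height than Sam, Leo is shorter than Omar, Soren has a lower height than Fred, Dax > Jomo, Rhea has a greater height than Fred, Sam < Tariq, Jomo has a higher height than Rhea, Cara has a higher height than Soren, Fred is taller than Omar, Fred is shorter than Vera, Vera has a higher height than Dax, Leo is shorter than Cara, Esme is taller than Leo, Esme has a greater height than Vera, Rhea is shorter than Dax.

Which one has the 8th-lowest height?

Rhea

Chaining the given pairs: Leo < Omar < Soren < Cara < Sam < Tariq < Fred < Rhea < Jomo < Dax < Vera < Esme.
Counting 8 from the smallest end gives Rhea.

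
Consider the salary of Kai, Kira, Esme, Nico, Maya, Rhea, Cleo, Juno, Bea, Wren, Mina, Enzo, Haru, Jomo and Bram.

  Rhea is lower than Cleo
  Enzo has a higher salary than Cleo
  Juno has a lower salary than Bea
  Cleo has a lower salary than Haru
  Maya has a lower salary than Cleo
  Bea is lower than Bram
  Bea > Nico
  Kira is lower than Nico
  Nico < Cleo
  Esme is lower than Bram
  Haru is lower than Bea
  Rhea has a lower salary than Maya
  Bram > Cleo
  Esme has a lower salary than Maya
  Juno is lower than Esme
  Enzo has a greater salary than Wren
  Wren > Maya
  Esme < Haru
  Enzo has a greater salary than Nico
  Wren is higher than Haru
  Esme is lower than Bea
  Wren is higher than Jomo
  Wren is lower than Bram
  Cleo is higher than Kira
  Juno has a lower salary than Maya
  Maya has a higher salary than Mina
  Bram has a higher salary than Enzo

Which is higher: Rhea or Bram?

Bram

Following the relations from Rhea: Rhea < Maya < Cleo < Haru < Wren < Enzo < Bram.
So Rhea < Bram; Bram is the higher of the two.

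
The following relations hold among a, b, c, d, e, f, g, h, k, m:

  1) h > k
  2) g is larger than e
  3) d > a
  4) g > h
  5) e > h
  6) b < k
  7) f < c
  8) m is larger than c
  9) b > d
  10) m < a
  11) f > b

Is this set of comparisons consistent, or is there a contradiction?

Chaining the given relations yields f < c < m < a < d < b, so f < b. But one relation states b < f. These cannot both hold.

inconsistent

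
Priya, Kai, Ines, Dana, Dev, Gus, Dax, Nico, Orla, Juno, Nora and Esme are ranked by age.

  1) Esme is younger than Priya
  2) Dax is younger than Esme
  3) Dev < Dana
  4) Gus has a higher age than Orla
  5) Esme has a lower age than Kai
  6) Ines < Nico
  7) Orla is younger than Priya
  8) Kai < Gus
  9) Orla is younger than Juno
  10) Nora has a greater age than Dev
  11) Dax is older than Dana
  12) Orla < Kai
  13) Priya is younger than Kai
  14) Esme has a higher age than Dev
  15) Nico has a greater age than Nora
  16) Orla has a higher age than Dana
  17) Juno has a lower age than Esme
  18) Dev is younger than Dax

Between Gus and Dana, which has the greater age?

The relevant relations are Dana < Dax; Dax < Esme; Esme < Priya; Priya < Kai; Kai < Gus.
Chaining these gives Dana < Dax < Esme < Priya < Kai < Gus.
So Dana < Gus; Gus is the older of the two.

Gus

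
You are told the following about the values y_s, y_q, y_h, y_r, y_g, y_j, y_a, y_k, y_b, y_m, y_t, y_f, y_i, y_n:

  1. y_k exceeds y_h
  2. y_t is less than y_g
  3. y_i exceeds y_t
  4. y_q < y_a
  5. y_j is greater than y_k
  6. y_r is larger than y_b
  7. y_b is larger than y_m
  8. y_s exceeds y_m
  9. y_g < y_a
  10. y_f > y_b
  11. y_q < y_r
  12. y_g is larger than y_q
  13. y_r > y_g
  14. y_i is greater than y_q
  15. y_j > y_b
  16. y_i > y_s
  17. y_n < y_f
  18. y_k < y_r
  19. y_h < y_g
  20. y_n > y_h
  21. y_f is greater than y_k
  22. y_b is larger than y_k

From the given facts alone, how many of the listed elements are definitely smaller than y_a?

4

The elements the relations force below y_a are y_h, y_t, y_q, y_g — no chain reaches any other.
That is 4.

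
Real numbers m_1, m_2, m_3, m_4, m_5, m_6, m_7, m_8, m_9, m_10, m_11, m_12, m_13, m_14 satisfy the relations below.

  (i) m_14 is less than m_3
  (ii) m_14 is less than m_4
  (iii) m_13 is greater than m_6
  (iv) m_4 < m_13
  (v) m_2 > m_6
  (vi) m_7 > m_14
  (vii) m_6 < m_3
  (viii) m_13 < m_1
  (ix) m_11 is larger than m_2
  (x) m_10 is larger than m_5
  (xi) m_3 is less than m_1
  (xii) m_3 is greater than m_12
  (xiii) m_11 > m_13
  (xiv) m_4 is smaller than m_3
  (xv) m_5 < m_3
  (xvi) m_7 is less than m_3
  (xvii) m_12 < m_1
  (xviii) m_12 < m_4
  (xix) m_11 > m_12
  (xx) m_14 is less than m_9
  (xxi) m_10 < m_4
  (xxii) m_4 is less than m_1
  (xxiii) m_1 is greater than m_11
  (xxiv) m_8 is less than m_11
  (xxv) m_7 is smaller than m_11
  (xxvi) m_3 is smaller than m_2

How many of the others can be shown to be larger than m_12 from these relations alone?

6

The elements the relations force above m_12 are m_4, m_3, m_2, m_13, m_11, m_1 — no chain reaches any other.
That is 6.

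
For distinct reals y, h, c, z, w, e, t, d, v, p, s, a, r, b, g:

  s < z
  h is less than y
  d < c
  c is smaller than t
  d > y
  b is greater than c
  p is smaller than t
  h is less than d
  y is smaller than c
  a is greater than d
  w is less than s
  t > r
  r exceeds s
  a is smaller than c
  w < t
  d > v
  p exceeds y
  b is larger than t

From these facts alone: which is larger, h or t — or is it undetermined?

h < y and y < d give h < d.
With d < a: h < y < d < a.
Then a < c extends the chain to c.
With c < t: h < y < d < a < c < t.
So t is larger.

t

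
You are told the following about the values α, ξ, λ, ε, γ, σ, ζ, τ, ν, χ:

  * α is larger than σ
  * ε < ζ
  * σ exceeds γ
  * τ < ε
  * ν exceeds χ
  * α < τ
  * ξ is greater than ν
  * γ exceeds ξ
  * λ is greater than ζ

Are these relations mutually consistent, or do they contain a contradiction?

The single ordering χ < ν < ξ < γ < σ < α < τ < ε < ζ < λ satisfies every listed relation, so no contradiction arises.

consistent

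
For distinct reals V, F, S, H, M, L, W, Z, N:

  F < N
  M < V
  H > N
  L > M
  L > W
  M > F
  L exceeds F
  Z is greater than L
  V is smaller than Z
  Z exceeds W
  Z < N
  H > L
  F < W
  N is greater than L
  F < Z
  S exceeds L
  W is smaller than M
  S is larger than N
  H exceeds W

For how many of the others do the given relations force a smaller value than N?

From N the given relations immediately reach F, L, Z.
From those, W, M, V — 6 in total.
No other element is forced below N by the given relations, so the count is 6.

6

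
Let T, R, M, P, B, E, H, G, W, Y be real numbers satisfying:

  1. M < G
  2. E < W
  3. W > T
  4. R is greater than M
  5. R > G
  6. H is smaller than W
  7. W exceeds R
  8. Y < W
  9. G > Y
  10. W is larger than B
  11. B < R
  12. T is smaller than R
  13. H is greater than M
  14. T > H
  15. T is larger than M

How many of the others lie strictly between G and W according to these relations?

Chaining upward from G reaches: R.
Chaining downward from W reaches: Y, B, M, E, H, T, R.
Strictly between G and W are those in both lists: R — 1 element.

1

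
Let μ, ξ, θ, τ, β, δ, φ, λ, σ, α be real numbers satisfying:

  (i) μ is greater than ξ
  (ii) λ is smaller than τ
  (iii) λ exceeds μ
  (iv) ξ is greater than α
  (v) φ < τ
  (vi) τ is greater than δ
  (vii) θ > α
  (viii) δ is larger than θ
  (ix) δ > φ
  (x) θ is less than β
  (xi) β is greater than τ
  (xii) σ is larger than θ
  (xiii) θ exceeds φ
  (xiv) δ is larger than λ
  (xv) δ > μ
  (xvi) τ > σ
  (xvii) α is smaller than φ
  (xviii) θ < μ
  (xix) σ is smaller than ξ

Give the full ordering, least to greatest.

α < φ < θ < σ < ξ < μ < λ < δ < τ < β

Nothing is placed below α, so it is least; from there α < φ; φ < θ; θ < σ; σ < ξ; ξ < μ; μ < λ; λ < δ; δ < τ; τ < β, each given directly.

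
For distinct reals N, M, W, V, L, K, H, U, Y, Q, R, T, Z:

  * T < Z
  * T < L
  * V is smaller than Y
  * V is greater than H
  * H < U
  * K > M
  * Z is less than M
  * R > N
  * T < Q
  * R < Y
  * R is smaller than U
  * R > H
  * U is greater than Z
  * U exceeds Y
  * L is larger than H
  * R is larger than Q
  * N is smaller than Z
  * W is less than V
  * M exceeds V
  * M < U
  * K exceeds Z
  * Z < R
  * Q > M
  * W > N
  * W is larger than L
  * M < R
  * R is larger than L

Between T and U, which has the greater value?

Chaining the given relations: T < L < W < V < M < Q < R < Y < U.
So T < U; U is the larger of the two.

U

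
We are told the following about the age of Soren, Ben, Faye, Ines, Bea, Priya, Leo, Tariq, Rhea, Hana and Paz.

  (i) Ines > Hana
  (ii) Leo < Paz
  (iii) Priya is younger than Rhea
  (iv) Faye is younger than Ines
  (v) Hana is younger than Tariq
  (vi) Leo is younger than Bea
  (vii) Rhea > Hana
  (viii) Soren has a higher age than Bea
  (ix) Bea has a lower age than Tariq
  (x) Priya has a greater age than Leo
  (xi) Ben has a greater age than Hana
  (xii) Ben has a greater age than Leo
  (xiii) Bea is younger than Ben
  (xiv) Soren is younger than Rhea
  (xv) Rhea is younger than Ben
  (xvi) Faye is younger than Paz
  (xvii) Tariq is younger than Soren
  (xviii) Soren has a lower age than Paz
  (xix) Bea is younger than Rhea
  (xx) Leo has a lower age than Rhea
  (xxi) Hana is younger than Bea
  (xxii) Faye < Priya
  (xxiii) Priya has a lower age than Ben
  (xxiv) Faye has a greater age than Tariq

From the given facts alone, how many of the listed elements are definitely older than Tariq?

7

Directly above Tariq: Faye, Soren.
One step further: Priya, Paz, Rhea, Ines (6 so far).
One step further: Ben (7 so far).
Nothing else is reachable above Tariq; 7 in all.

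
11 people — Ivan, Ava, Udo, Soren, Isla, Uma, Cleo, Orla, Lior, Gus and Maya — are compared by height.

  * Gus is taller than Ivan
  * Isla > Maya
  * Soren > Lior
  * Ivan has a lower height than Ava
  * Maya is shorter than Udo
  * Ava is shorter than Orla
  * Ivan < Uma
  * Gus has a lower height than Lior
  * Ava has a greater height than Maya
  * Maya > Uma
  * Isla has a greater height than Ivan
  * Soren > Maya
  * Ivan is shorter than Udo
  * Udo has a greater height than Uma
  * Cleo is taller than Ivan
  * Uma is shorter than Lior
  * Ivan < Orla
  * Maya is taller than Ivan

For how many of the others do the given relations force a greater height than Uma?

7

The elements the relations force above Uma are Maya, Udo, Lior, Ava, Soren, Isla, Orla — no chain reaches any other.
That is 7.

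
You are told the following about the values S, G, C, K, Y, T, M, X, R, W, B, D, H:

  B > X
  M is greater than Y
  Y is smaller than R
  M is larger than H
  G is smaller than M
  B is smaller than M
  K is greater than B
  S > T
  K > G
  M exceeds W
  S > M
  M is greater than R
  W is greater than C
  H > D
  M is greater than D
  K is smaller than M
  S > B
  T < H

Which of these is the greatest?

S

X is not greatest since X < B; T is not greatest since T < S; B is not greatest since B < K; C is not greatest since C < W; Y is not greatest since Y < R; R is not greatest since R < M; W is not greatest since W < M; G is not greatest since G < K; D is not greatest since D < H; K is not greatest since K < M; H is not greatest since H < M; M is not greatest since M < S.
Only S has nothing above it, so S is the greatest.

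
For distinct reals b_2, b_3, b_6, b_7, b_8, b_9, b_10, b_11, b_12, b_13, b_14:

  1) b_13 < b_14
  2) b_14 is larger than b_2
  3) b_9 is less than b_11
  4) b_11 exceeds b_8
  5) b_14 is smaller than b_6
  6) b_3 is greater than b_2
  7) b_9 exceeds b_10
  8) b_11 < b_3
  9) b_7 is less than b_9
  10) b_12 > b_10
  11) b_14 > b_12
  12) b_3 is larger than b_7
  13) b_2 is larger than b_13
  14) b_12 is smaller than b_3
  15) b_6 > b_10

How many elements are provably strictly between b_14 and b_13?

Chaining upward from b_13 reaches: b_2, b_3, b_6.
Chaining downward from b_14 reaches: b_10, b_2, b_12.
Strictly between b_13 and b_14 are those in both lists: b_2 — 1 element.

1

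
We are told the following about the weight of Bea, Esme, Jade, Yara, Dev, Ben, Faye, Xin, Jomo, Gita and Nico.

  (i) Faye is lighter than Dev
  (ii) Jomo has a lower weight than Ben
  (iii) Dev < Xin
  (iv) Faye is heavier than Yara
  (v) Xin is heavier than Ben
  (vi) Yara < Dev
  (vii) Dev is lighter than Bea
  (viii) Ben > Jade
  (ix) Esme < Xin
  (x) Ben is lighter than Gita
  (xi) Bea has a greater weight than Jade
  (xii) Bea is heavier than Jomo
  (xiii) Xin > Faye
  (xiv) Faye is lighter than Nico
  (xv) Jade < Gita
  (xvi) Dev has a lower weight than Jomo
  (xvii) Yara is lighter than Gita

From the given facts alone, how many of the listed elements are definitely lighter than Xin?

7

From Xin the given relations immediately reach Faye, Dev, Esme, Ben.
From those, Yara, Jomo, Jade — 7 in total.
No other element is forced below Xin by the given relations, so the count is 7.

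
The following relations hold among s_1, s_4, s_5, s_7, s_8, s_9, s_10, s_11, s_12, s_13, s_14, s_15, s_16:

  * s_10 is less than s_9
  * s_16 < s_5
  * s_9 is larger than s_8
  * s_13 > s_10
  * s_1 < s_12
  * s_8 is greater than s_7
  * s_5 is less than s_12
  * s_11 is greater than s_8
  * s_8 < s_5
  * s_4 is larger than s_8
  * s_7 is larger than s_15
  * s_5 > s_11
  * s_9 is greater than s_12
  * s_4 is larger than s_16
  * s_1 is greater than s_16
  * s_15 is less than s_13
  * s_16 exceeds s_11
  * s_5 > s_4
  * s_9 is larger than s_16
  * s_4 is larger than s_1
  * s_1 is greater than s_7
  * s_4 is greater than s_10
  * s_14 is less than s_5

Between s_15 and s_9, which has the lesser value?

s_15

Chaining the given relations: s_15 < s_7 < s_8 < s_11 < s_16 < s_1 < s_4 < s_5 < s_12 < s_9.
So s_15 < s_9; s_15 is the smaller of the two.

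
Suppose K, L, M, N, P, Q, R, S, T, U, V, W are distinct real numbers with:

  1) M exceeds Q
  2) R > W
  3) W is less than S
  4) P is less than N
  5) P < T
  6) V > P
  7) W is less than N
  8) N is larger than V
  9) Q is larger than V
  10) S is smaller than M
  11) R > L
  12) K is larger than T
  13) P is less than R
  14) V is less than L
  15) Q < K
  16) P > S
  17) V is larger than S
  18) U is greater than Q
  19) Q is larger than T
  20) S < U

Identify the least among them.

Chaining upward from W: directly above it, S, R, N; then P, V, M, U; then L, T, Q; then K.
That covers every other element, and nothing is given below W, so W is the least.

W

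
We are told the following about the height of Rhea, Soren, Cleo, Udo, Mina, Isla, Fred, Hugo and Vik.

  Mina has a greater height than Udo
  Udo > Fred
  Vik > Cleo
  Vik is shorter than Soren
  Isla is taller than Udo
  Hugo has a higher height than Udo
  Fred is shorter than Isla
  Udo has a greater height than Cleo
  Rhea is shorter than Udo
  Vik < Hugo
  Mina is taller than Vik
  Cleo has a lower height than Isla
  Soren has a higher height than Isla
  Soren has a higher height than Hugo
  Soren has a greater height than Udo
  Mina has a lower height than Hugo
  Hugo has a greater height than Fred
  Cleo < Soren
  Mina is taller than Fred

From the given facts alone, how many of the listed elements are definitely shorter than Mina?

5

The elements the relations force below Mina are Cleo, Fred, Vik, Rhea, Udo — no chain reaches any other.
That is 5.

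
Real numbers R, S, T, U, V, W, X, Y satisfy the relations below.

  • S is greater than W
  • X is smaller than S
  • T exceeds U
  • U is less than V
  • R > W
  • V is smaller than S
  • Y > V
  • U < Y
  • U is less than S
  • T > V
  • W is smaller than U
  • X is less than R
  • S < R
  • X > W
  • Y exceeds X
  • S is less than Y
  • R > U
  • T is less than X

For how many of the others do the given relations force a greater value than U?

The elements the relations force above U are V, T, X, S, Y, R — no chain reaches any other.
That is 6.

6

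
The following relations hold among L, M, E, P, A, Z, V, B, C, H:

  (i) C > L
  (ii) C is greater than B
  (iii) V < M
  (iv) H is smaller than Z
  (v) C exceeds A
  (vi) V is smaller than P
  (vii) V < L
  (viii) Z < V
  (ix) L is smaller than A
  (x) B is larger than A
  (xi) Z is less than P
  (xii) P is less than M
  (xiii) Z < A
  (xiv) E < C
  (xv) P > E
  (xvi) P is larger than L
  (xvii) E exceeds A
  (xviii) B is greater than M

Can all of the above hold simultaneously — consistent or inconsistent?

Every relation is compatible with H < Z < V < L < A < E < P < M < B < C; the set is consistent.

consistent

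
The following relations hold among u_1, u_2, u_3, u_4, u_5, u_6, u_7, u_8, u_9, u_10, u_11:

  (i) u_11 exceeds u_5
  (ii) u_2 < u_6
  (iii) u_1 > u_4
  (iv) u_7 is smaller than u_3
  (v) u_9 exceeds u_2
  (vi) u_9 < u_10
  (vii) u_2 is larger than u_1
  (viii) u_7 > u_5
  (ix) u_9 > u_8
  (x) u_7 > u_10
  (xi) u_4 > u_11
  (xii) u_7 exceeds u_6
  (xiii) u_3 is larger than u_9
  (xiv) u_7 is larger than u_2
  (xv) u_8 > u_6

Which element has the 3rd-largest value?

u_10

Chaining the given pairs: u_5 < u_11 < u_4 < u_1 < u_2 < u_6 < u_8 < u_9 < u_10 < u_7 < u_3.
The 3rd largest is u_10.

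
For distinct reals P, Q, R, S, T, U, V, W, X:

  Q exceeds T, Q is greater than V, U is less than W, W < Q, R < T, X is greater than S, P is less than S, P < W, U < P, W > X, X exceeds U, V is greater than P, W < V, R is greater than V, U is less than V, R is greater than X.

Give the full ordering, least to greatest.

Nothing is placed below U, so it is least; from there U < P; P < S; S < X; X < W; W < V; V < R; R < T; T < Q, each given directly.

U < P < S < X < W < V < R < T < Q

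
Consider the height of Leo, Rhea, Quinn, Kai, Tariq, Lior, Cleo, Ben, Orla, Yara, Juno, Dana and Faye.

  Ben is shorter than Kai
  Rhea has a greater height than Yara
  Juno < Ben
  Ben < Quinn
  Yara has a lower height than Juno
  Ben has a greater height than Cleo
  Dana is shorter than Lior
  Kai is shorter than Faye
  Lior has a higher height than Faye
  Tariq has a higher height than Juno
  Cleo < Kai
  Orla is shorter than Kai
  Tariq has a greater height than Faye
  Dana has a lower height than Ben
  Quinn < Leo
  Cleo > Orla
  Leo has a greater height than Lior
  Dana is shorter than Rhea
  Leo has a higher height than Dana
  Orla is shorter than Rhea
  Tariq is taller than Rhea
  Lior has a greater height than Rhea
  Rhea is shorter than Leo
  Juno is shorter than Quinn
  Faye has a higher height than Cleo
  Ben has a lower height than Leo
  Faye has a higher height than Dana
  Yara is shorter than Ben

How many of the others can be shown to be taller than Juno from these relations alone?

Directly above Juno: Ben, Quinn, Tariq.
One step further: Kai, Leo (5 so far).
One step further: Faye (6 so far).
One step further: Lior (7 so far).
No other element is forced above Juno by the given relations, so the count is 7.

7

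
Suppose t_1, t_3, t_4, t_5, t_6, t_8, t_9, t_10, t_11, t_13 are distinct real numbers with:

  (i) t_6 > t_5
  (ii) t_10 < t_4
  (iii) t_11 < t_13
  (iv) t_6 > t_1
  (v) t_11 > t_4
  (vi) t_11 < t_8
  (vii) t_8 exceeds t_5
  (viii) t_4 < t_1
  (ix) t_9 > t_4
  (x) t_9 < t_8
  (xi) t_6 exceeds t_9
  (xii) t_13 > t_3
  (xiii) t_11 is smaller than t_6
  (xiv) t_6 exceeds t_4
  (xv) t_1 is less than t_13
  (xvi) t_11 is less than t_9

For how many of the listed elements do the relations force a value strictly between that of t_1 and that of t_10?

The relations place t_10 below t_1. An element lies strictly between them when it is forced above t_10 and also forced below t_1.
Above t_10: {t_4, t_11, t_9, t_6, t_8, t_13}. Below t_1: {t_4}.
Intersection: {t_4} — 1.

1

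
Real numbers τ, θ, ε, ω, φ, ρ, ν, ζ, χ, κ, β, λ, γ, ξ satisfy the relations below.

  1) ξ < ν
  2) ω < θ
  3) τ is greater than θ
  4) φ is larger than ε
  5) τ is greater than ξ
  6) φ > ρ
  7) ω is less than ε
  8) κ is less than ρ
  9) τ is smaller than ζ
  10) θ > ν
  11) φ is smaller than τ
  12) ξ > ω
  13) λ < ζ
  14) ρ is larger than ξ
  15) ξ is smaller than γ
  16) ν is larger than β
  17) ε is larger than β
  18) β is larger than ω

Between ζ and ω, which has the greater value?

ζ

ω < ξ < ν < θ < τ < ζ, by transitivity through ξ, ν, θ, τ.
So ω < ζ; ζ is the larger of the two.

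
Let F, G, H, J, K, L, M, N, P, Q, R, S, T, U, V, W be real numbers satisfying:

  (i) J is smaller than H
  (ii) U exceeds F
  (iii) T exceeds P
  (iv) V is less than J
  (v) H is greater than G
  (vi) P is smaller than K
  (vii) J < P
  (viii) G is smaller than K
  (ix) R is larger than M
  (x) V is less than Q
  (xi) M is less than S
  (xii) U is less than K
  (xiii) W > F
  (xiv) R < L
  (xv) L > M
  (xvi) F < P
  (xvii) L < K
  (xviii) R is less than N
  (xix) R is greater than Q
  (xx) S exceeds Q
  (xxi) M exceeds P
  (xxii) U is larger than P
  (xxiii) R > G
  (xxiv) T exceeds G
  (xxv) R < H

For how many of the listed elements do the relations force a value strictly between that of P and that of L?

2

The relations place P below L. An element lies strictly between them when it is forced above P and also forced below L.
Above P: {M, U, T, S, R, K, N, H}. Below L: {V, F, J, G, Q, M, R}.
Intersection: {M, R} — 2.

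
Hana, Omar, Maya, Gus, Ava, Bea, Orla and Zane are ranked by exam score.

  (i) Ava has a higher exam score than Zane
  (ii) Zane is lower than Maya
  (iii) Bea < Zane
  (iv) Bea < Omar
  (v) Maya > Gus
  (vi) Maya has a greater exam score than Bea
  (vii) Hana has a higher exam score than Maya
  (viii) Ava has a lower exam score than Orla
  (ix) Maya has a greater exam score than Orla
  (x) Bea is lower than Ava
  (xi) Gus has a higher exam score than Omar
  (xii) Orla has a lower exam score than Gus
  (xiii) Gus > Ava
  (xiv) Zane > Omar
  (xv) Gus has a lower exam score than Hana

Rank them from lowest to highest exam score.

Nothing is placed below Bea, so it is least; from there Bea < Omar; Omar < Zane; Zane < Ava; Ava < Orla; Orla < Gus; Gus < Maya; Maya < Hana, each given directly.

Bea < Omar < Zane < Ava < Orla < Gus < Maya < Hana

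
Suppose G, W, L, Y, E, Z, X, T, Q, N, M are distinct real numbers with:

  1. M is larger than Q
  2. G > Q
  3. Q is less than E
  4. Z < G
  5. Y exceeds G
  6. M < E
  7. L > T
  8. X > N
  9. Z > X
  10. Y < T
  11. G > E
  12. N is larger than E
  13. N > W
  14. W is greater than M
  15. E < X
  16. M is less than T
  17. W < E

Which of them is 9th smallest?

Piecing the relations together gives one ordering: Q < M < W < E < N < X < Z < G < Y < T < L.
The 9th smallest is Y.

Y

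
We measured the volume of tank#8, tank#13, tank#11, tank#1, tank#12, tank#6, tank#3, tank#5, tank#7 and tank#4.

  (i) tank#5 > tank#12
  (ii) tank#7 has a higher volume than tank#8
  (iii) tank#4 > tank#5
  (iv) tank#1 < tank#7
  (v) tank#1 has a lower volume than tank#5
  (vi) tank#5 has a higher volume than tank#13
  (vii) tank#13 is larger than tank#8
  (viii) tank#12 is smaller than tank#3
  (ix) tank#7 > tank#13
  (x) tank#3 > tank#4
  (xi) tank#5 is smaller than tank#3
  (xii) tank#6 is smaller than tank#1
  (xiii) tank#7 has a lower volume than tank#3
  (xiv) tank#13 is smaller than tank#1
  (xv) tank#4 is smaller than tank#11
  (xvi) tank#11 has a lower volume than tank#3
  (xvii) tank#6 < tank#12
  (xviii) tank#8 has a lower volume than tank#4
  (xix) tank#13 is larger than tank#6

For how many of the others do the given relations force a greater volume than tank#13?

6

From tank#13 the given relations immediately reach tank#1, tank#7, tank#5.
From those, tank#4, tank#3 — 5 in total.
From those, tank#11 — 6 in total.
Nothing else is reachable above tank#13; 6 in all.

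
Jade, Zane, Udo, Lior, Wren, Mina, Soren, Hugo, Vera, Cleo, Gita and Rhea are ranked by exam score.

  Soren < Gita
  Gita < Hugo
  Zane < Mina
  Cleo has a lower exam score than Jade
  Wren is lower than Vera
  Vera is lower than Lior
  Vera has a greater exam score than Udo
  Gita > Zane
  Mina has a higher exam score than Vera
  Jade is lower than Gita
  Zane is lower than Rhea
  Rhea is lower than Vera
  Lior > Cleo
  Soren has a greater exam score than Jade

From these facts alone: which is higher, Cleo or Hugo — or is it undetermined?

Hugo

The relevant relations are Cleo < Jade; Jade < Soren; Soren < Gita; Gita < Hugo.
Together: Cleo < Jade < Soren < Gita < Hugo.
So Hugo is higher.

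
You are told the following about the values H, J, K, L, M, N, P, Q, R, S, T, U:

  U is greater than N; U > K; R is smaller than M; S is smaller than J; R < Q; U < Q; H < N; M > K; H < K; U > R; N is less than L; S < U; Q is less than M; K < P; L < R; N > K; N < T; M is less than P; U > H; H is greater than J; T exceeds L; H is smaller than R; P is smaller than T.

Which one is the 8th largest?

Piecing the relations together gives one ordering: S < J < H < K < N < L < R < U < Q < M < P < T.
Counting 8 from the largest end gives N.

N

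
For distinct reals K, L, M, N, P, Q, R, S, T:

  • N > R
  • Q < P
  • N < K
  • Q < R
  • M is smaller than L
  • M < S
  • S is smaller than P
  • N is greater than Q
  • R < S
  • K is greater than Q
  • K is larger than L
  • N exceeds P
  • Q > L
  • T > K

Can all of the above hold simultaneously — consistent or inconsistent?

Every relation is compatible with M < L < Q < R < S < P < N < K < T; the set is consistent.

consistent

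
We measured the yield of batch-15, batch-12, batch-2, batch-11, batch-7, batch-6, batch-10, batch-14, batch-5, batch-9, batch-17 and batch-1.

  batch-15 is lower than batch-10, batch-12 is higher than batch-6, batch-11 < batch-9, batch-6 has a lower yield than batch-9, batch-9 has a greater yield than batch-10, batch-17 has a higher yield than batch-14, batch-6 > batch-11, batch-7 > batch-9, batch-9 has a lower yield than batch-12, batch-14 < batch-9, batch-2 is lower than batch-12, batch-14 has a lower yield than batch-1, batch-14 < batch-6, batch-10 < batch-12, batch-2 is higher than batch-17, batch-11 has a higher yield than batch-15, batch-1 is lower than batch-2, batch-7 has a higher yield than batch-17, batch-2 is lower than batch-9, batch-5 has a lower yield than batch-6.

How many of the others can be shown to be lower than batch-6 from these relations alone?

4

The elements the relations force below batch-6 are batch-15, batch-14, batch-5, batch-11 — no chain reaches any other.
That is 4.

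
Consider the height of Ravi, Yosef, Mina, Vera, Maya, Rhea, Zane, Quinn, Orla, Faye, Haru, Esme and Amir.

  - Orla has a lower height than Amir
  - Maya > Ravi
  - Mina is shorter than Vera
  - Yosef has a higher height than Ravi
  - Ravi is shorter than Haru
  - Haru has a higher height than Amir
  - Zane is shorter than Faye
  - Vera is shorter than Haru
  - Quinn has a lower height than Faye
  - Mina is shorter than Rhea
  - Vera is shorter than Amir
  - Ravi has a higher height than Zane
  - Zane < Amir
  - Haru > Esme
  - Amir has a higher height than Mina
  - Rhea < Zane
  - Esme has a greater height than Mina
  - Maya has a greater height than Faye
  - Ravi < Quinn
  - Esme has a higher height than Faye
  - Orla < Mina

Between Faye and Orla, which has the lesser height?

The relevant relations are Orla < Mina; Mina < Rhea; Rhea < Zane; Zane < Ravi; Ravi < Quinn; Quinn < Faye.
Together: Orla < Mina < Rhea < Zane < Ravi < Quinn < Faye.
So Orla < Faye; Orla is the shorter of the two.

Orla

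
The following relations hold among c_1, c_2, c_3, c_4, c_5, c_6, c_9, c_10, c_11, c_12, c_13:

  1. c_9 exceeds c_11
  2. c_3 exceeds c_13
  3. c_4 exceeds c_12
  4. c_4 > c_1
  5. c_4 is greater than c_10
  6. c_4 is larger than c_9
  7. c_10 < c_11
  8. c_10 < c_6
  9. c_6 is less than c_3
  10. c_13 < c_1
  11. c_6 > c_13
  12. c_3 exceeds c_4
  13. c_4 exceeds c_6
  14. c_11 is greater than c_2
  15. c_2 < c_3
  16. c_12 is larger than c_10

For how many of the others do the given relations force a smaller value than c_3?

The elements the relations force below c_3 are c_13, c_10, c_2, c_12, c_11, c_1, c_9, c_6, c_4 — no chain reaches any other.
That is 9.

9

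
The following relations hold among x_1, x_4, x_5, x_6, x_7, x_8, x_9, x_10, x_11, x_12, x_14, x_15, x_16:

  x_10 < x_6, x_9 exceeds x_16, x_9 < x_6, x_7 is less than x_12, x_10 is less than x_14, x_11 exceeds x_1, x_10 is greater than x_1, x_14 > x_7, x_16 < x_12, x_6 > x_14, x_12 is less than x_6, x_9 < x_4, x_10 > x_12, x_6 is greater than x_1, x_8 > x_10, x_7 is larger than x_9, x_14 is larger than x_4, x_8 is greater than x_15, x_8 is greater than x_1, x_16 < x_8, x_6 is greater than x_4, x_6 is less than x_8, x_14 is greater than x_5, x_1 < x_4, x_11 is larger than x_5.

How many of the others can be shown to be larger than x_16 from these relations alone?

8

From x_16 the given relations immediately reach x_9, x_12, x_8.
From those, x_7, x_4, x_10, x_6 — 7 in total.
From those, x_14 — 8 in total.
No other element is forced above x_16 by the given relations, so the count is 8.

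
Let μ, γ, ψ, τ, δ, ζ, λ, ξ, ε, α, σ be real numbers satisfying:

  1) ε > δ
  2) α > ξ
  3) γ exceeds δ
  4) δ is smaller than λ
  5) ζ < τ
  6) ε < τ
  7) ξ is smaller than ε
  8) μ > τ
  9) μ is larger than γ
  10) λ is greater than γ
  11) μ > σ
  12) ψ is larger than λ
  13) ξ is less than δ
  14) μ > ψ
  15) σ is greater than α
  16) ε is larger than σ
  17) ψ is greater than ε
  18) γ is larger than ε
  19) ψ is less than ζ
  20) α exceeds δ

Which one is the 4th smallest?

σ

The consecutive relations fix a unique order: ξ < δ < α < σ < ε < γ < λ < ψ < ζ < τ < μ.
The 4th smallest is σ.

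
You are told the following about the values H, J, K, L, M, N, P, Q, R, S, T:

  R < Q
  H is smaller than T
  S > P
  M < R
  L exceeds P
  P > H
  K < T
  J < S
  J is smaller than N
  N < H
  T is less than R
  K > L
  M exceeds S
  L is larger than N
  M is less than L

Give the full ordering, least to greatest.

The consecutive links are each given: J < N; N < H; H < P; P < S; S < M; M < L; L < K; K < T; T < R; R < Q.

J < N < H < P < S < M < L < K < T < R < Q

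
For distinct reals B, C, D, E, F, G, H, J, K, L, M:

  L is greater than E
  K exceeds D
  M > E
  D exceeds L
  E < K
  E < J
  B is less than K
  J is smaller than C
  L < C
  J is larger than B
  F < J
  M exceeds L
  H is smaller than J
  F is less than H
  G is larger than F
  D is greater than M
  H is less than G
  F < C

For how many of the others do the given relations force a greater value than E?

6

The elements the relations force above E are L, M, D, K, J, C — no chain reaches any other.
That is 6.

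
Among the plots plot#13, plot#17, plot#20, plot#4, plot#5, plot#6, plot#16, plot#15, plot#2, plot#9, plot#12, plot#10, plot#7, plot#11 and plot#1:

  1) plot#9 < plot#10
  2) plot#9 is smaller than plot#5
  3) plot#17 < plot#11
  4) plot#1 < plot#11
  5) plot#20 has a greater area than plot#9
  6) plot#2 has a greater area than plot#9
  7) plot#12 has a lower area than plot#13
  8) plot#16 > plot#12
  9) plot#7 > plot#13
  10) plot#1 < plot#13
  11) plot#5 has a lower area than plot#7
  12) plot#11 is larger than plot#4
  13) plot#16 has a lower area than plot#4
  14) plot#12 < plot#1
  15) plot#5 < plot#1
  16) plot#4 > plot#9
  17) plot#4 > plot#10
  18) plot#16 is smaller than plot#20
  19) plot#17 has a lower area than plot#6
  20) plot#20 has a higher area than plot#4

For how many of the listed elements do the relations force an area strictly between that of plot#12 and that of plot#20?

2

The relations place plot#12 below plot#20. An element lies strictly between them when it is forced above plot#12 and also forced below plot#20.
Above plot#12: {plot#16, plot#4, plot#1, plot#13, plot#7, plot#11}. Below plot#20: {plot#9, plot#10, plot#16, plot#4}.
Intersection: {plot#16, plot#4} — 2.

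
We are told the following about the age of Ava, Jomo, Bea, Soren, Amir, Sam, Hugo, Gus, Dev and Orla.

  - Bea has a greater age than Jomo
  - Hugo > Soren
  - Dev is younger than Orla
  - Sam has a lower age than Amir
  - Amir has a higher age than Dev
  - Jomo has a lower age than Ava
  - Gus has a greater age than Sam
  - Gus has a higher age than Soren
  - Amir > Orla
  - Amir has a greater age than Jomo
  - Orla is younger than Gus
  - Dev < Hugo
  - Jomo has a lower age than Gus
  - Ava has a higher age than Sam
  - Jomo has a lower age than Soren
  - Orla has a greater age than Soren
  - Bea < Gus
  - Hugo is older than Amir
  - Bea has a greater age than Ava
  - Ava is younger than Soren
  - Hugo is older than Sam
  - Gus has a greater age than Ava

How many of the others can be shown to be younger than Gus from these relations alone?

Directly below Gus: Sam, Jomo, Ava, Soren, Bea, Orla.
One step further: Dev (7 so far).
Nothing else is reachable below Gus; 7 in all.

7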